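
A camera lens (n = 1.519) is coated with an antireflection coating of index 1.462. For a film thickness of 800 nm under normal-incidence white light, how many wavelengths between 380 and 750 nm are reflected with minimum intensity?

Top surface (1.0 → 1.462): reflection off a higher-index medium gives a half-wave phase shift.
Bottom surface (1.462 → 1.519): reflection off a higher-index medium gives a half-wave phase shift.
Net: no relative phase inversion (both shifts match).
For minimum reflection here: 2 n t = (m + ½) λ.
λ = 2 n t / (m + ½) = 2339 / (m + ½) nm.
m=2: 936 nm (IR); m=3: 668 nm (visible); m=4: 520 nm (visible); m=5: 425 nm (visible); m=6: 360 nm (UV).

3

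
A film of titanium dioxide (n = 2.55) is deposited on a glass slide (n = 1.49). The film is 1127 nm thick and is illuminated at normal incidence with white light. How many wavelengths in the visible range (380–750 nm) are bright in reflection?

At the upper boundary (n = 1.0 to n = 2.55) the reflected ray undergoes a half-wave phase shift.
At the lower boundary (n = 2.55 to n = 1.49) the reflected ray undergoes no phase shift.
Net: one phase inversion between the two reflected rays.
For bright reflection here: 2 n t = (m + ½) λ.
λ = 2 n t / (m + ½) = 5748 / (m + ½) nm.
m=7: 766 nm (IR); m=8: 676 nm (visible); m=9: 605 nm (visible); m=10: 547 nm (visible); m=11: 500 nm (visible); m=12: 460 nm (visible); m=13: 426 nm (visible); m=14: 396 nm (visible); m=15: 371 nm (UV).

7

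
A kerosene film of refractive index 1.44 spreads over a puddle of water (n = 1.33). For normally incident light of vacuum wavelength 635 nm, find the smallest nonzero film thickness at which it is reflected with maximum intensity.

110 nm

At the upper boundary (n = 1.0 to n = 1.44) the reflected ray undergoes a half-wave phase shift.
Ray reflecting at the bottom interface goes from n = 1.44 toward n = 1.33: no phase shift.
Exactly one π shift → a net half-wave offset.
For maximum reflection here: 2 n t = (m + ½) λ.
Minimum at m = 0: t = λ / (4 n) = 635 / (4 × 1.44) = 110 nm.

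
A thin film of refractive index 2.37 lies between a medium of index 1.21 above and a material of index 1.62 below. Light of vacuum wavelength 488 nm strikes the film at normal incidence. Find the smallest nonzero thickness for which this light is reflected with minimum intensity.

103 nm

Top surface (1.21 → 2.37): reflection off a higher-index medium gives a half-wave phase shift.
Bottom surface (2.37 → 1.62): reflection off a lower-index medium gives no phase shift.
Exactly one π shift → a net half-wave offset.
With one net inversion, destructive interference in reflection requires 2 n t = m λ.
The smallest nonzero thickness corresponds to m = 1: t = m λ / (2 n) = 1.00 × 488 / (2 × 2.37) = 103 nm.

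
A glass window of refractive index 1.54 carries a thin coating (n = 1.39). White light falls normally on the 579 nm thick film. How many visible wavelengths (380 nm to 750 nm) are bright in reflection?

Ray reflecting at the top interface goes from n = 1.0 toward n = 1.39: a half-wave phase shift.
At the lower boundary (n = 1.39 to n = 1.54) the reflected ray undergoes a half-wave phase shift.
The two reflections carry the same phase change, so no net offset.
With no net inversion, constructive interference in reflection requires 2 n t = m λ.
λ = 2 n t / m = 1610 / m nm.
m=2: 805 nm (IR); m=3: 537 nm (visible); m=4: 402 nm (visible); m=5: 322 nm (UV).

2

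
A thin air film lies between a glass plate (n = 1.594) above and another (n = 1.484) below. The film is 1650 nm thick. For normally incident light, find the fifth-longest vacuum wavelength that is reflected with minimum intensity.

660 nm

Top surface (1.594 → 1.0): reflection off a lower-index medium gives no phase shift.
Ray reflecting at the bottom interface goes from n = 1.0 toward n = 1.484: a half-wave phase shift.
Exactly one π shift → a net half-wave offset.
For minimum reflection here: 2 n t = m λ.
λ = 2 n t / m. The fifth-longest wavelength is m = 5: λ = 2 × 1.0 × 1650 / 5.00 = 660 nm.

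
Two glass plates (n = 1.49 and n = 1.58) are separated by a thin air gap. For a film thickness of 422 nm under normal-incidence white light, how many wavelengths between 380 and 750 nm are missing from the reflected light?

1

Ray reflecting at the top interface goes from n = 1.49 toward n = 1.0: no phase shift.
Bottom surface (1.0 → 1.58): reflection off a higher-index medium gives a half-wave phase shift.
Exactly one π shift → a net half-wave offset.
For weak reflection here: 2 n t = m λ.
λ = 2 n t / m = 844 / m nm.
m=1: 844 nm (IR); m=2: 422 nm (visible); m=3: 281 nm (UV).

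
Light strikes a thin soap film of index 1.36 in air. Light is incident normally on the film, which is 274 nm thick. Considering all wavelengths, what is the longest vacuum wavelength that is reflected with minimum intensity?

745 nm

Ray reflecting at the top interface goes from n = 1.0 toward n = 1.36: a half-wave phase shift.
At the lower boundary (n = 1.36 to n = 1.0) the reflected ray undergoes no phase shift.
Net: one phase inversion between the two reflected rays.
So the condition for destructive reflection is 2 n t = m λ.
λ = 2 n t / m. The longest wavelength is m = 1: λ = 2 × 1.36 × 274 / 1.00 = 745 nm.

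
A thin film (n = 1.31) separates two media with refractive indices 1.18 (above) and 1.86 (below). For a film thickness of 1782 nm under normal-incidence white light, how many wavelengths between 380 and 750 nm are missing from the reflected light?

6

At the upper boundary (n = 1.18 to n = 1.31) the reflected ray undergoes a half-wave phase shift.
Bottom surface (1.31 → 1.86): reflection off a higher-index medium gives a half-wave phase shift.
Zero or two π shifts → no net half-wave offset.
So the condition for destructive reflection is 2 n t = (m + ½) λ.
λ = 2 n t / (m + ½) = 4669 / (m + ½) nm.
m=5: 849 nm (IR); m=6: 718 nm (visible); m=7: 623 nm (visible); m=8: 549 nm (visible); m=9: 491 nm (visible); m=10: 445 nm (visible); m=11: 406 nm (visible); m=12: 374 nm (UV).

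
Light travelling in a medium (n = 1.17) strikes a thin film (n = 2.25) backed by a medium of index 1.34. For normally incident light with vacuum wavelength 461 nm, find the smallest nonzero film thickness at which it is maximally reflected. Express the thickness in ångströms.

At the upper boundary (n = 1.17 to n = 2.25) the reflected ray undergoes a half-wave phase shift.
Ray reflecting at the bottom interface goes from n = 2.25 toward n = 1.34: no phase shift.
The two reflections differ by half a wavelength.
For bright reflection here: 2 n t = (m + ½) λ.
Minimum at m = 0: t = λ / (4 n) = 461 / (4 × 2.25) = 51.2 nm.

512 Å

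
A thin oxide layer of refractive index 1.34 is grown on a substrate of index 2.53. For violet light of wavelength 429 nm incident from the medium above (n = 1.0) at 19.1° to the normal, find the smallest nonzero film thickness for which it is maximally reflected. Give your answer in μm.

0.165 μm

Top surface (1.0 → 1.34): reflection off a higher-index medium gives a half-wave phase shift.
Bottom surface (1.34 → 2.53): reflection off a higher-index medium gives a half-wave phase shift.
Net: no relative phase inversion (both shifts match).
So the condition for constructive reflection is 2 n t cos θ_r = m λ.
Snell's law: 1.0 sin 19.1° = 1.34 sin θ_r → sin θ_r = 0.244, cos θ_r = 0.970.
Minimum nonzero at m = 1: t = λ / (2 n cos θ_r) = 429 / (2 × 1.34 × 0.970) = 165 nm.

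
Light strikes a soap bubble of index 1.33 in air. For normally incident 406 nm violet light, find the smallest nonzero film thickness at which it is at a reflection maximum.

At the upper boundary (n = 1.0 to n = 1.33) the reflected ray undergoes a half-wave phase shift.
At the lower boundary (n = 1.33 to n = 1.0) the reflected ray undergoes no phase shift.
Exactly one π shift → a net half-wave offset.
So the condition for constructive reflection is 2 n t = (m + ½) λ.
Minimum at m = 0: t = λ / (4 n) = 406 / (4 × 1.33) = 76.3 nm.

76.3 nm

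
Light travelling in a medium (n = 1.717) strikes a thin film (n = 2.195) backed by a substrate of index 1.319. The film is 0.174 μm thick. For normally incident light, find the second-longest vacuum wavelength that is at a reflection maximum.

At the upper boundary (n = 1.717 to n = 2.195) the reflected ray undergoes a half-wave phase shift.
Bottom surface (2.195 → 1.319): reflection off a lower-index medium gives no phase shift.
Net: one phase inversion between the two reflected rays.
So the condition for constructive reflection is 2 n t = (m + ½) λ.
λ = 2 n t / (m + ½). The second-longest wavelength is m = 1: λ = 2 × 2.195 × 174 / 1.50 = 509 nm.

509 nm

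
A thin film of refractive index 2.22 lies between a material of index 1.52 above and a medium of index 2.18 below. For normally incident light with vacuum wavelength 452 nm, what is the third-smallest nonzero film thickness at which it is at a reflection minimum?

305 nm

At the upper boundary (n = 1.52 to n = 2.22) the reflected ray undergoes a half-wave phase shift.
Bottom surface (2.22 → 2.18): reflection off a lower-index medium gives no phase shift.
The two reflections differ by half a wavelength.
For weak reflection here: 2 n t = m λ.
The third-smallest nonzero thickness corresponds to m = 3: t = m λ / (2 n) = 3.00 × 452 / (2 × 2.22) = 305 nm.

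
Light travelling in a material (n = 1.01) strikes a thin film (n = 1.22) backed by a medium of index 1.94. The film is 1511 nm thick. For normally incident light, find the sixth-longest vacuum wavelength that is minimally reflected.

670 nm

Top surface (1.01 → 1.22): reflection off a higher-index medium gives a half-wave phase shift.
Ray reflecting at the bottom interface goes from n = 1.22 toward n = 1.94: a half-wave phase shift.
Net: no relative phase inversion (both shifts match).
For minimum reflection here: 2 n t = (m + ½) λ.
λ = 2 n t / (m + ½). The sixth-longest wavelength is m = 5: λ = 2 × 1.22 × 1511 / 5.50 = 670 nm.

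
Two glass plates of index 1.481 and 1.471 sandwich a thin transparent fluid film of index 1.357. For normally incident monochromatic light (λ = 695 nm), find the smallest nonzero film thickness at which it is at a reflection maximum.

At the upper boundary (n = 1.481 to n = 1.357) the reflected ray undergoes no phase shift.
Ray reflecting at the bottom interface goes from n = 1.357 toward n = 1.471: a half-wave phase shift.
Exactly one π shift → a net half-wave offset.
So the condition for constructive reflection is 2 n t = (m + ½) λ.
Minimum at m = 0: t = λ / (4 n) = 695 / (4 × 1.357) = 128 nm.

128 nm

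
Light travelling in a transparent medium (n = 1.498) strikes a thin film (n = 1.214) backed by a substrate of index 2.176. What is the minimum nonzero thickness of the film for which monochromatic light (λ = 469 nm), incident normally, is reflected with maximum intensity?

96.6 nm

Ray reflecting at the top interface goes from n = 1.498 toward n = 1.214: no phase shift.
Bottom surface (1.214 → 2.176): reflection off a higher-index medium gives a half-wave phase shift.
The two reflections differ by half a wavelength.
So the condition for constructive reflection is 2 n t = (m + ½) λ.
Minimum at m = 0: t = λ / (4 n) = 469 / (4 × 1.214) = 96.6 nm.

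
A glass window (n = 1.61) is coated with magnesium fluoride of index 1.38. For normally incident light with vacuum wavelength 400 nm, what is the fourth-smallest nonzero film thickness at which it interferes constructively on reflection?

Top surface (1.0 → 1.38): reflection off a higher-index medium gives a half-wave phase shift.
At the lower boundary (n = 1.38 to n = 1.61) the reflected ray undergoes a half-wave phase shift.
Net: no relative phase inversion (both shifts match).
With no net inversion, constructive interference in reflection requires 2 n t = m λ.
The fourth-smallest nonzero thickness corresponds to m = 4: t = m λ / (2 n) = 4.00 × 400 / (2 × 1.38) = 580 nm.

580 nm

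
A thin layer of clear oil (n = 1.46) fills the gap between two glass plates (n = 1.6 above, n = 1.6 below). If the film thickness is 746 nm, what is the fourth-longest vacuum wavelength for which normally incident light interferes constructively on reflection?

622 nm

At the upper boundary (n = 1.6 to n = 1.46) the reflected ray undergoes no phase shift.
At the lower boundary (n = 1.46 to n = 1.6) the reflected ray undergoes a half-wave phase shift.
Exactly one π shift → a net half-wave offset.
With one net inversion, constructive interference in reflection requires 2 n t = (m + ½) λ.
λ = 2 n t / (m + ½). The fourth-longest wavelength is m = 3: λ = 2 × 1.46 × 746 / 3.50 = 622 nm.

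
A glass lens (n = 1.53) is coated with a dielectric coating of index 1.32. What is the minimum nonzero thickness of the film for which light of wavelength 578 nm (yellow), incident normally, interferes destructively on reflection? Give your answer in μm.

Ray reflecting at the top interface goes from n = 1.0 toward n = 1.32: a half-wave phase shift.
Bottom surface (1.32 → 1.53): reflection off a higher-index medium gives a half-wave phase shift.
The two reflections carry the same phase change, so no net offset.
So the condition for destructive reflection is 2 n t = (m + ½) λ.
Minimum at m = 0: t = λ / (4 n) = 578 / (4 × 1.32) = 109 nm.

0.109 μm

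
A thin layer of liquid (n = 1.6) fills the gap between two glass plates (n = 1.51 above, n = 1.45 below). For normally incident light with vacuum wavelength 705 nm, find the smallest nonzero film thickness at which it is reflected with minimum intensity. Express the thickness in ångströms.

2203 Å

At the upper boundary (n = 1.51 to n = 1.6) the reflected ray undergoes a half-wave phase shift.
Bottom surface (1.6 → 1.45): reflection off a lower-index medium gives no phase shift.
Exactly one π shift → a net half-wave offset.
So the condition for destructive reflection is 2 n t = m λ.
Minimum nonzero at m = 1: t = λ / (2 n) = 705 / (2 × 1.6) = 220 nm.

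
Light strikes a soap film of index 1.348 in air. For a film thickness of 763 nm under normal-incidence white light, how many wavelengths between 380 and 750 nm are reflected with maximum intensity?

2

Top surface (1.0 → 1.348): reflection off a higher-index medium gives a half-wave phase shift.
Ray reflecting at the bottom interface goes from n = 1.348 toward n = 1.0: no phase shift.
Exactly one π shift → a net half-wave offset.
For maximum reflection here: 2 n t = (m + ½) λ.
λ = 2 n t / (m + ½) = 2057 / (m + ½) nm.
m=2: 823 nm (IR); m=3: 588 nm (visible); m=4: 457 nm (visible); m=5: 374 nm (UV).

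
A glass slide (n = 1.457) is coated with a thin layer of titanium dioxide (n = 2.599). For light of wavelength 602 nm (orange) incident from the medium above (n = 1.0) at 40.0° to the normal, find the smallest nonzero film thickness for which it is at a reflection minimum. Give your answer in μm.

0.120 μm

Ray reflecting at the top interface goes from n = 1.0 toward n = 2.599: a half-wave phase shift.
Ray reflecting at the bottom interface goes from n = 2.599 toward n = 1.457: no phase shift.
Exactly one π shift → a net half-wave offset.
With one net inversion, destructive interference in reflection requires 2 n t cos θ_r = m λ.
Snell's law: 1.0 sin 40.0° = 2.599 sin θ_r → sin θ_r = 0.247, cos θ_r = 0.969.
Minimum nonzero at m = 1: t = λ / (2 n cos θ_r) = 602 / (2 × 2.599 × 0.969) = 120 nm.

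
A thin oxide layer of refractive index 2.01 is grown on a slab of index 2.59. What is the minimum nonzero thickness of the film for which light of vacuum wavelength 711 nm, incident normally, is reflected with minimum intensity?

88.4 nm

Ray reflecting at the top interface goes from n = 1.0 toward n = 2.01: a half-wave phase shift.
Bottom surface (2.01 → 2.59): reflection off a higher-index medium gives a half-wave phase shift.
The two reflections carry the same phase change, so no net offset.
With no net inversion, destructive interference in reflection requires 2 n t = (m + ½) λ.
Minimum at m = 0: t = λ / (4 n) = 711 / (4 × 2.01) = 88.4 nm.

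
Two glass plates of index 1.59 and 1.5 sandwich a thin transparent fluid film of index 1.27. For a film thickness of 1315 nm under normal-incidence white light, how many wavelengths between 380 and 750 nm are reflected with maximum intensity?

Top surface (1.59 → 1.27): reflection off a lower-index medium gives no phase shift.
Ray reflecting at the bottom interface goes from n = 1.27 toward n = 1.5: a half-wave phase shift.
Net: one phase inversion between the two reflected rays.
So the condition for constructive reflection is 2 n t = (m + ½) λ.
λ = 2 n t / (m + ½) = 3340 / (m + ½) nm.
m=3: 954 nm (IR); m=4: 742 nm (visible); m=5: 607 nm (visible); m=6: 514 nm (visible); m=7: 445 nm (visible); m=8: 393 nm (visible); m=9: 352 nm (UV).

5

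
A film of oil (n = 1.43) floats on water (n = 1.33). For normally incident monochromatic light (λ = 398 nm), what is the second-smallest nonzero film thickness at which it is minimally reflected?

278 nm

At the upper boundary (n = 1.0 to n = 1.43) the reflected ray undergoes a half-wave phase shift.
Bottom surface (1.43 → 1.33): reflection off a lower-index medium gives no phase shift.
Exactly one π shift → a net half-wave offset.
For weak reflection here: 2 n t = m λ.
The second-smallest nonzero thickness corresponds to m = 2: t = m λ / (2 n) = 2.00 × 398 / (2 × 1.43) = 278 nm.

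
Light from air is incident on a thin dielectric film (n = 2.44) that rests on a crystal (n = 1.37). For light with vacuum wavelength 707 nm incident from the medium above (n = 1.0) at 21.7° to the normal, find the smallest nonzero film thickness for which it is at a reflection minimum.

147 nm

At the upper boundary (n = 1.0 to n = 2.44) the reflected ray undergoes a half-wave phase shift.
Ray reflecting at the bottom interface goes from n = 2.44 toward n = 1.37: no phase shift.
Net: one phase inversion between the two reflected rays.
So the condition for destructive reflection is 2 n t cos θ_r = m λ.
Snell's law: 1.0 sin 21.7° = 2.44 sin θ_r → sin θ_r = 0.152, cos θ_r = 0.988.
Minimum nonzero at m = 1: t = λ / (2 n cos θ_r) = 707 / (2 × 2.44 × 0.988) = 147 nm.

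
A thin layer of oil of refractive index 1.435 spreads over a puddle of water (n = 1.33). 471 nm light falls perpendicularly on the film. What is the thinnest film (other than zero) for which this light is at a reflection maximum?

Top surface (1.0 → 1.435): reflection off a higher-index medium gives a half-wave phase shift.
At the lower boundary (n = 1.435 to n = 1.33) the reflected ray undergoes no phase shift.
Exactly one π shift → a net half-wave offset.
For bright reflection here: 2 n t = (m + ½) λ.
Minimum at m = 0: t = λ / (4 n) = 471 / (4 × 1.435) = 82.1 nm.

82.1 nm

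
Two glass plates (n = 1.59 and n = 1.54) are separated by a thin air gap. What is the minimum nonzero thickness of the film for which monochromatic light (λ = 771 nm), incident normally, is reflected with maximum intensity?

Top surface (1.59 → 1.0): reflection off a lower-index medium gives no phase shift.
Ray reflecting at the bottom interface goes from n = 1.0 toward n = 1.54: a half-wave phase shift.
The two reflections differ by half a wavelength.
For bright reflection here: 2 n t = (m + ½) λ.
Minimum at m = 0: t = λ / (4 n) = 771 / (4 × 1.0) = 193 nm.

193 nm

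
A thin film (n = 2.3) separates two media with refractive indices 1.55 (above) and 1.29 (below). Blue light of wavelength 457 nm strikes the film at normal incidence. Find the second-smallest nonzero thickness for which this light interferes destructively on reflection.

Top surface (1.55 → 2.3): reflection off a higher-index medium gives a half-wave phase shift.
Bottom surface (2.3 → 1.29): reflection off a lower-index medium gives no phase shift.
Net: one phase inversion between the two reflected rays.
With one net inversion, destructive interference in reflection requires 2 n t = m λ.
The second-smallest nonzero thickness corresponds to m = 2: t = m λ / (2 n) = 2.00 × 457 / (2 × 2.3) = 199 nm.

199 nm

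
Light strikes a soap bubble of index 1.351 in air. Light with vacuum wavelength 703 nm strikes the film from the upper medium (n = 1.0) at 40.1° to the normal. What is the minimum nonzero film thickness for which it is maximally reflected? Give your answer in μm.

0.148 μm

Top surface (1.0 → 1.351): reflection off a higher-index medium gives a half-wave phase shift.
At the lower boundary (n = 1.351 to n = 1.0) the reflected ray undergoes no phase shift.
Net: one phase inversion between the two reflected rays.
With one net inversion, constructive interference in reflection requires 2 n t cos θ_r = (m + ½) λ.
Snell's law: 1.0 sin 40.1° = 1.351 sin θ_r → sin θ_r = 0.477, cos θ_r = 0.879.
Minimum at m = 0: t = λ / (4 n cos θ_r) = 703 / (4 × 1.351 × 0.879) = 148 nm.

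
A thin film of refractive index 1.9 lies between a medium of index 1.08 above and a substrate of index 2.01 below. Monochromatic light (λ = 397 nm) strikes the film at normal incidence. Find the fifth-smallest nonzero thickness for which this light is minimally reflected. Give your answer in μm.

0.470 μm

At the upper boundary (n = 1.08 to n = 1.9) the reflected ray undergoes a half-wave phase shift.
Bottom surface (1.9 → 2.01): reflection off a higher-index medium gives a half-wave phase shift.
The two reflections carry the same phase change, so no net offset.
With no net inversion, destructive interference in reflection requires 2 n t = (m + ½) λ.
The fifth-smallest nonzero thickness corresponds to m = 4: t = (m + ½) λ / (2 n) = 4.50 × 397 / (2 × 1.9) = 470 nm.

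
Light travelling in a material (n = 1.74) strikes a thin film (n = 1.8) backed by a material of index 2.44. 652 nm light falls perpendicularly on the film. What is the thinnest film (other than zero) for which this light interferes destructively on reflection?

Top surface (1.74 → 1.8): reflection off a higher-index medium gives a half-wave phase shift.
Ray reflecting at the bottom interface goes from n = 1.8 toward n = 2.44: a half-wave phase shift.
The two reflections carry the same phase change, so no net offset.
With no net inversion, destructive interference in reflection requires 2 n t = (m + ½) λ.
Minimum at m = 0: t = λ / (4 n) = 652 / (4 × 1.8) = 90.6 nm.

90.6 nm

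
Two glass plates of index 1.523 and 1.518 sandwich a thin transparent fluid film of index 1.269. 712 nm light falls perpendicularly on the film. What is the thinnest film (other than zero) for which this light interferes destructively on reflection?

Ray reflecting at the top interface goes from n = 1.523 toward n = 1.269: no phase shift.
At the lower boundary (n = 1.269 to n = 1.518) the reflected ray undergoes a half-wave phase shift.
Net: one phase inversion between the two reflected rays.
For weak reflection here: 2 n t = m λ.
Minimum nonzero at m = 1: t = λ / (2 n) = 712 / (2 × 1.269) = 281 nm.

281 nm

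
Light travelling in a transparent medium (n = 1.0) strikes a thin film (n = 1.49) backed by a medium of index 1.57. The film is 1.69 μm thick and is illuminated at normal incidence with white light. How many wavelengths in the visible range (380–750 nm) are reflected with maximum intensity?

Top surface (1.0 → 1.49): reflection off a higher-index medium gives a half-wave phase shift.
Ray reflecting at the bottom interface goes from n = 1.49 toward n = 1.57: a half-wave phase shift.
Zero or two π shifts → no net half-wave offset.
So the condition for constructive reflection is 2 n t = m λ.
λ = 2 n t / m = 5036 / m nm.
m=6: 839 nm (IR); m=7: 719 nm (visible); m=8: 630 nm (visible); m=9: 560 nm (visible); m=10: 504 nm (visible); m=11: 458 nm (visible); m=12: 420 nm (visible); m=13: 387 nm (visible); m=14: 360 nm (UV).

7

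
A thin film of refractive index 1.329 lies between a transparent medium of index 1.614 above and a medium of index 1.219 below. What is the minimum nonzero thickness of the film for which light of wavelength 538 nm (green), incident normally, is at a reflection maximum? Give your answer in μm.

0.202 μm

Top surface (1.614 → 1.329): reflection off a lower-index medium gives no phase shift.
At the lower boundary (n = 1.329 to n = 1.219) the reflected ray undergoes no phase shift.
Net: no relative phase inversion (both shifts match).
With no net inversion, constructive interference in reflection requires 2 n t = m λ.
Minimum nonzero at m = 1: t = λ / (2 n) = 538 / (2 × 1.329) = 202 nm.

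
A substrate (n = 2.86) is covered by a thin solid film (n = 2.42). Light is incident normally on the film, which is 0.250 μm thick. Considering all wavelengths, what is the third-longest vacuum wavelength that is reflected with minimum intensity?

484 nm

Ray reflecting at the top interface goes from n = 1.0 toward n = 2.42: a half-wave phase shift.
Bottom surface (2.42 → 2.86): reflection off a higher-index medium gives a half-wave phase shift.
Zero or two π shifts → no net half-wave offset.
For weak reflection here: 2 n t = (m + ½) λ.
λ = 2 n t / (m + ½). The third-longest wavelength is m = 2: λ = 2 × 2.42 × 250 / 2.50 = 484 nm.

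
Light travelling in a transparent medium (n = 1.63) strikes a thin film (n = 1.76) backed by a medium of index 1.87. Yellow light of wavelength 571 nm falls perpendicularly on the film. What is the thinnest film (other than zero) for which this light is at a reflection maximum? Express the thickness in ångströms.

Ray reflecting at the top interface goes from n = 1.63 toward n = 1.76: a half-wave phase shift.
At the lower boundary (n = 1.76 to n = 1.87) the reflected ray undergoes a half-wave phase shift.
Net: no relative phase inversion (both shifts match).
For strong reflection here: 2 n t = m λ.
Minimum nonzero at m = 1: t = λ / (2 n) = 571 / (2 × 1.76) = 162 nm.

1622 Å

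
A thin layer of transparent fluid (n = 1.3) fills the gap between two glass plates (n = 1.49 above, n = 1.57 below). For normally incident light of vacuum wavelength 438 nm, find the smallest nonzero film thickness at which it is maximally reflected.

At the upper boundary (n = 1.49 to n = 1.3) the reflected ray undergoes no phase shift.
Ray reflecting at the bottom interface goes from n = 1.3 toward n = 1.57: a half-wave phase shift.
Net: one phase inversion between the two reflected rays.
For maximum reflection here: 2 n t = (m + ½) λ.
Minimum at m = 0: t = λ / (4 n) = 438 / (4 × 1.3) = 84.2 nm.

84.2 nm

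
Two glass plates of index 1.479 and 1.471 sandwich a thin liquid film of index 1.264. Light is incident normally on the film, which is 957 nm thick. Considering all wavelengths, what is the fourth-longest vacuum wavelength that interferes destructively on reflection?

605 nm

Top surface (1.479 → 1.264): reflection off a lower-index medium gives no phase shift.
Bottom surface (1.264 → 1.471): reflection off a higher-index medium gives a half-wave phase shift.
Exactly one π shift → a net half-wave offset.
With one net inversion, destructive interference in reflection requires 2 n t = m λ.
λ = 2 n t / m. The fourth-longest wavelength is m = 4: λ = 2 × 1.264 × 957 / 4.00 = 605 nm.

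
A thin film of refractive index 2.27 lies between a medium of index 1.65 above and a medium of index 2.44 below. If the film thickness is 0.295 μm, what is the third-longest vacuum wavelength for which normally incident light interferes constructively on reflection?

446 nm

Top surface (1.65 → 2.27): reflection off a higher-index medium gives a half-wave phase shift.
Bottom surface (2.27 → 2.44): reflection off a higher-index medium gives a half-wave phase shift.
Net: no relative phase inversion (both shifts match).
So the condition for constructive reflection is 2 n t = m λ.
λ = 2 n t / m. The third-longest wavelength is m = 3: λ = 2 × 2.27 × 295 / 3.00 = 446 nm.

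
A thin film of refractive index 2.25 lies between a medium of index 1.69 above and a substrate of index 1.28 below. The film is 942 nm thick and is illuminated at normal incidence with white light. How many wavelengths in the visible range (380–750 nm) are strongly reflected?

At the upper boundary (n = 1.69 to n = 2.25) the reflected ray undergoes a half-wave phase shift.
Ray reflecting at the bottom interface goes from n = 2.25 toward n = 1.28: no phase shift.
The two reflections differ by half a wavelength.
For strong reflection here: 2 n t = (m + ½) λ.
λ = 2 n t / (m + ½) = 4239 / (m + ½) nm.
m=5: 771 nm (IR); m=6: 652 nm (visible); m=7: 565 nm (visible); m=8: 499 nm (visible); m=9: 446 nm (visible); m=10: 404 nm (visible); m=11: 369 nm (UV).

5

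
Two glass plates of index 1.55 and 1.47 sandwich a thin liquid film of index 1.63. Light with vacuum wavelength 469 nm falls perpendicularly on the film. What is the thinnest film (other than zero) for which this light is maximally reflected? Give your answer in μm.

Ray reflecting at the top interface goes from n = 1.55 toward n = 1.63: a half-wave phase shift.
Ray reflecting at the bottom interface goes from n = 1.63 toward n = 1.47: no phase shift.
Exactly one π shift → a net half-wave offset.
For strong reflection here: 2 n t = (m + ½) λ.
Minimum at m = 0: t = λ / (4 n) = 469 / (4 × 1.63) = 71.9 nm.

0.0719 μm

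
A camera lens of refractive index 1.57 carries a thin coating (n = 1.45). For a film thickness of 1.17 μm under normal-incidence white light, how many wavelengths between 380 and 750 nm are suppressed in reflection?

Ray reflecting at the top interface goes from n = 1.0 toward n = 1.45: a half-wave phase shift.
At the lower boundary (n = 1.45 to n = 1.57) the reflected ray undergoes a half-wave phase shift.
The two reflections carry the same phase change, so no net offset.
For weak reflection here: 2 n t = (m + ½) λ.
λ = 2 n t / (m + ½) = 3393 / (m + ½) nm.
m=4: 754 nm (IR); m=5: 617 nm (visible); m=6: 522 nm (visible); m=7: 452 nm (visible); m=8: 399 nm (visible); m=9: 357 nm (UV).

4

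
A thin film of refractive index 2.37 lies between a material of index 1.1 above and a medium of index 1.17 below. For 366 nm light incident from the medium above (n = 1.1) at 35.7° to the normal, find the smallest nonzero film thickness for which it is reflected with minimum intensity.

Ray reflecting at the top interface goes from n = 1.1 toward n = 2.37: a half-wave phase shift.
Ray reflecting at the bottom interface goes from n = 2.37 toward n = 1.17: no phase shift.
The two reflections differ by half a wavelength.
With one net inversion, destructive interference in reflection requires 2 n t cos θ_r = m λ.
Snell's law: 1.1 sin 35.7° = 2.37 sin θ_r → sin θ_r = 0.271, cos θ_r = 0.963.
Minimum nonzero at m = 1: t = λ / (2 n cos θ_r) = 366 / (2 × 2.37 × 0.963) = 80.2 nm.

80.2 nm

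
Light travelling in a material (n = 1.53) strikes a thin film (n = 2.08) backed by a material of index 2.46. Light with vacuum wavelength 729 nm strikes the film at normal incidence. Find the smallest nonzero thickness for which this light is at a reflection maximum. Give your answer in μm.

At the upper boundary (n = 1.53 to n = 2.08) the reflected ray undergoes a half-wave phase shift.
At the lower boundary (n = 2.08 to n = 2.46) the reflected ray undergoes a half-wave phase shift.
Net: no relative phase inversion (both shifts match).
So the condition for constructive reflection is 2 n t = m λ.
The smallest nonzero thickness corresponds to m = 1: t = m λ / (2 n) = 1.00 × 729 / (2 × 2.08) = 175 nm.

0.175 μm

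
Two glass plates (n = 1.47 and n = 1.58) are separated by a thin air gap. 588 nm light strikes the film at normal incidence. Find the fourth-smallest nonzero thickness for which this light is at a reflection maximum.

At the upper boundary (n = 1.47 to n = 1.0) the reflected ray undergoes no phase shift.
At the lower boundary (n = 1.0 to n = 1.58) the reflected ray undergoes a half-wave phase shift.
The two reflections differ by half a wavelength.
With one net inversion, constructive interference in reflection requires 2 n t = (m + ½) λ.
The fourth-smallest nonzero thickness corresponds to m = 3: t = (m + ½) λ / (2 n) = 3.50 × 588 / (2 × 1.0) = 1029 nm.

1029 nm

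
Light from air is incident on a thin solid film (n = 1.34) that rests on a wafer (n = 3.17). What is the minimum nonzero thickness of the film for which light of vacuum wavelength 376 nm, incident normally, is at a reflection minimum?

Top surface (1.0 → 1.34): reflection off a higher-index medium gives a half-wave phase shift.
Ray reflecting at the bottom interface goes from n = 1.34 toward n = 3.17: a half-wave phase shift.
Zero or two π shifts → no net half-wave offset.
So the condition for destructive reflection is 2 n t = (m + ½) λ.
Minimum at m = 0: t = λ / (4 n) = 376 / (4 × 1.34) = 70.1 nm.

70.1 nm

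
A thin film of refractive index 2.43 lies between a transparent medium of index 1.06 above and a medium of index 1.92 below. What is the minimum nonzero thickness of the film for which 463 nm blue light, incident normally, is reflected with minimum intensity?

Ray reflecting at the top interface goes from n = 1.06 toward n = 2.43: a half-wave phase shift.
Ray reflecting at the bottom interface goes from n = 2.43 toward n = 1.92: no phase shift.
The two reflections differ by half a wavelength.
For weak reflection here: 2 n t = m λ.
Minimum nonzero at m = 1: t = λ / (2 n) = 463 / (2 × 2.43) = 95.3 nm.

95.3 nm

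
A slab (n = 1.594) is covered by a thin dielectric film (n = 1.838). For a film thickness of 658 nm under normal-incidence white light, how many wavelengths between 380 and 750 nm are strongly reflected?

At the upper boundary (n = 1.0 to n = 1.838) the reflected ray undergoes a half-wave phase shift.
At the lower boundary (n = 1.838 to n = 1.594) the reflected ray undergoes no phase shift.
Exactly one π shift → a net half-wave offset.
For strong reflection here: 2 n t = (m + ½) λ.
λ = 2 n t / (m + ½) = 2419 / (m + ½) nm.
m=2: 968 nm (IR); m=3: 691 nm (visible); m=4: 538 nm (visible); m=5: 440 nm (visible); m=6: 372 nm (UV).

3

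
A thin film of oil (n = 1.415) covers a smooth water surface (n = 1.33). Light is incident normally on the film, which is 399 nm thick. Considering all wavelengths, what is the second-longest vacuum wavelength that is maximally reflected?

753 nm

Top surface (1.0 → 1.415): reflection off a higher-index medium gives a half-wave phase shift.
At the lower boundary (n = 1.415 to n = 1.33) the reflected ray undergoes no phase shift.
Net: one phase inversion between the two reflected rays.
So the condition for constructive reflection is 2 n t = (m + ½) λ.
λ = 2 n t / (m + ½). The second-longest wavelength is m = 1: λ = 2 × 1.415 × 399 / 1.50 = 753 nm.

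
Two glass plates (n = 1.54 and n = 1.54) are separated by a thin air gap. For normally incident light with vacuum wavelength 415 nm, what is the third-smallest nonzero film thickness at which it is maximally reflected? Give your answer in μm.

0.519 μm

At the upper boundary (n = 1.54 to n = 1.0) the reflected ray undergoes no phase shift.
At the lower boundary (n = 1.0 to n = 1.54) the reflected ray undergoes a half-wave phase shift.
Exactly one π shift → a net half-wave offset.
With one net inversion, constructive interference in reflection requires 2 n t = (m + ½) λ.
The third-smallest nonzero thickness corresponds to m = 2: t = (m + ½) λ / (2 n) = 2.50 × 415 / (2 × 1.0) = 519 nm.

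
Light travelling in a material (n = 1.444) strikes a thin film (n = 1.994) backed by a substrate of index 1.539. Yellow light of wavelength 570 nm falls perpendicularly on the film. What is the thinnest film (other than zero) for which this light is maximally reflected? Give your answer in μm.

0.0715 μm

At the upper boundary (n = 1.444 to n = 1.994) the reflected ray undergoes a half-wave phase shift.
At the lower boundary (n = 1.994 to n = 1.539) the reflected ray undergoes no phase shift.
Exactly one π shift → a net half-wave offset.
So the condition for constructive reflection is 2 n t = (m + ½) λ.
Minimum at m = 0: t = λ / (4 n) = 570 / (4 × 1.994) = 71.5 nm.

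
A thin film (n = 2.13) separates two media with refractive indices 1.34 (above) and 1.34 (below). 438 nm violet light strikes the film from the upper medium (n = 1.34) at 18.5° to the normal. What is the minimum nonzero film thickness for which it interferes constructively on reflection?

Top surface (1.34 → 2.13): reflection off a higher-index medium gives a half-wave phase shift.
At the lower boundary (n = 2.13 to n = 1.34) the reflected ray undergoes no phase shift.
Exactly one π shift → a net half-wave offset.
For strong reflection here: 2 n t cos θ_r = (m + ½) λ.
Snell's law: 1.34 sin 18.5° = 2.13 sin θ_r → sin θ_r = 0.200, cos θ_r = 0.980.
Minimum at m = 0: t = λ / (4 n cos θ_r) = 438 / (4 × 2.13 × 0.980) = 52.5 nm.

52.5 nm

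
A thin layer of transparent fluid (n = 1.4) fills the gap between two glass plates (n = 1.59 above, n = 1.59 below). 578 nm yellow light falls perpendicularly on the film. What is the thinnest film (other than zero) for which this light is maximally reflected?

103 nm

At the upper boundary (n = 1.59 to n = 1.4) the reflected ray undergoes no phase shift.
At the lower boundary (n = 1.4 to n = 1.59) the reflected ray undergoes a half-wave phase shift.
Exactly one π shift → a net half-wave offset.
So the condition for constructive reflection is 2 n t = (m + ½) λ.
Minimum at m = 0: t = λ / (4 n) = 578 / (4 × 1.4) = 103 nm.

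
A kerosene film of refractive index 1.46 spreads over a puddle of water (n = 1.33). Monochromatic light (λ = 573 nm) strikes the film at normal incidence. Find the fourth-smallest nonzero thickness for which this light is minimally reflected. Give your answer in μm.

At the upper boundary (n = 1.0 to n = 1.46) the reflected ray undergoes a half-wave phase shift.
Bottom surface (1.46 → 1.33): reflection off a lower-index medium gives no phase shift.
Exactly one π shift → a net half-wave offset.
So the condition for destructive reflection is 2 n t = m λ.
The fourth-smallest nonzero thickness corresponds to m = 4: t = m λ / (2 n) = 4.00 × 573 / (2 × 1.46) = 785 nm.

0.785 μm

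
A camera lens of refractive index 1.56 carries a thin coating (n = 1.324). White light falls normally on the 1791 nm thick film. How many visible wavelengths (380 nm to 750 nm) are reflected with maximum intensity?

6

Ray reflecting at the top interface goes from n = 1.0 toward n = 1.324: a half-wave phase shift.
At the lower boundary (n = 1.324 to n = 1.56) the reflected ray undergoes a half-wave phase shift.
Net: no relative phase inversion (both shifts match).
With no net inversion, constructive interference in reflection requires 2 n t = m λ.
λ = 2 n t / m = 4743 / m nm.
m=6: 790 nm (IR); m=7: 678 nm (visible); m=8: 593 nm (visible); m=9: 527 nm (visible); m=10: 474 nm (visible); m=11: 431 nm (visible); m=12: 395 nm (visible); m=13: 365 nm (UV).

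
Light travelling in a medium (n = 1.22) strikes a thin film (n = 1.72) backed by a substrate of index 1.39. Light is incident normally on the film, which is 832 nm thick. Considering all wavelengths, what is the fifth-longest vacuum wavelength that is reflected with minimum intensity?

572 nm

Ray reflecting at the top interface goes from n = 1.22 toward n = 1.72: a half-wave phase shift.
At the lower boundary (n = 1.72 to n = 1.39) the reflected ray undergoes no phase shift.
The two reflections differ by half a wavelength.
For dark reflection here: 2 n t = m λ.
λ = 2 n t / m. The fifth-longest wavelength is m = 5: λ = 2 × 1.72 × 832 / 5.00 = 572 nm.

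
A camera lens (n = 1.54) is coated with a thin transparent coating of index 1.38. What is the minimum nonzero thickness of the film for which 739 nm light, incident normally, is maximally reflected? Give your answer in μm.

0.268 μm

Top surface (1.0 → 1.38): reflection off a higher-index medium gives a half-wave phase shift.
Bottom surface (1.38 → 1.54): reflection off a higher-index medium gives a half-wave phase shift.
Zero or two π shifts → no net half-wave offset.
So the condition for constructive reflection is 2 n t = m λ.
Minimum nonzero at m = 1: t = λ / (2 n) = 739 / (2 × 1.38) = 268 nm.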